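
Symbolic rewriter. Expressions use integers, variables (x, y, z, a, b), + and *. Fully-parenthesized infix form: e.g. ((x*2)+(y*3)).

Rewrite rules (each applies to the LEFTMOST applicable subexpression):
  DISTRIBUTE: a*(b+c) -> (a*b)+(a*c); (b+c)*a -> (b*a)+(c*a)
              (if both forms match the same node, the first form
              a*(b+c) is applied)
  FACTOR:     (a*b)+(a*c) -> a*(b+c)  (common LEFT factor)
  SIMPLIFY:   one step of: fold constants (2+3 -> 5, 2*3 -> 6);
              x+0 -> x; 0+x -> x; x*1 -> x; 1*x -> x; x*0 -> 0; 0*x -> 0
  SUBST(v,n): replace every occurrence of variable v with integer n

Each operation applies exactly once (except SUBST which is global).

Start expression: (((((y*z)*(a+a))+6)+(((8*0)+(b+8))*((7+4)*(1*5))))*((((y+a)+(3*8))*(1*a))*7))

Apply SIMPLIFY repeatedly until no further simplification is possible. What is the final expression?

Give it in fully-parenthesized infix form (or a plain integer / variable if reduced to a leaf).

Start: (((((y*z)*(a+a))+6)+(((8*0)+(b+8))*((7+4)*(1*5))))*((((y+a)+(3*8))*(1*a))*7))
Step 1: at LRLL: (8*0) -> 0; overall: (((((y*z)*(a+a))+6)+(((8*0)+(b+8))*((7+4)*(1*5))))*((((y+a)+(3*8))*(1*a))*7)) -> (((((y*z)*(a+a))+6)+((0+(b+8))*((7+4)*(1*5))))*((((y+a)+(3*8))*(1*a))*7))
Step 2: at LRL: (0+(b+8)) -> (b+8); overall: (((((y*z)*(a+a))+6)+((0+(b+8))*((7+4)*(1*5))))*((((y+a)+(3*8))*(1*a))*7)) -> (((((y*z)*(a+a))+6)+((b+8)*((7+4)*(1*5))))*((((y+a)+(3*8))*(1*a))*7))
Step 3: at LRRL: (7+4) -> 11; overall: (((((y*z)*(a+a))+6)+((b+8)*((7+4)*(1*5))))*((((y+a)+(3*8))*(1*a))*7)) -> (((((y*z)*(a+a))+6)+((b+8)*(11*(1*5))))*((((y+a)+(3*8))*(1*a))*7))
Step 4: at LRRR: (1*5) -> 5; overall: (((((y*z)*(a+a))+6)+((b+8)*(11*(1*5))))*((((y+a)+(3*8))*(1*a))*7)) -> (((((y*z)*(a+a))+6)+((b+8)*(11*5)))*((((y+a)+(3*8))*(1*a))*7))
Step 5: at LRR: (11*5) -> 55; overall: (((((y*z)*(a+a))+6)+((b+8)*(11*5)))*((((y+a)+(3*8))*(1*a))*7)) -> (((((y*z)*(a+a))+6)+((b+8)*55))*((((y+a)+(3*8))*(1*a))*7))
Step 6: at RLLR: (3*8) -> 24; overall: (((((y*z)*(a+a))+6)+((b+8)*55))*((((y+a)+(3*8))*(1*a))*7)) -> (((((y*z)*(a+a))+6)+((b+8)*55))*((((y+a)+24)*(1*a))*7))
Step 7: at RLR: (1*a) -> a; overall: (((((y*z)*(a+a))+6)+((b+8)*55))*((((y+a)+24)*(1*a))*7)) -> (((((y*z)*(a+a))+6)+((b+8)*55))*((((y+a)+24)*a)*7))
Fixed point: (((((y*z)*(a+a))+6)+((b+8)*55))*((((y+a)+24)*a)*7))

Answer: (((((y*z)*(a+a))+6)+((b+8)*55))*((((y+a)+24)*a)*7))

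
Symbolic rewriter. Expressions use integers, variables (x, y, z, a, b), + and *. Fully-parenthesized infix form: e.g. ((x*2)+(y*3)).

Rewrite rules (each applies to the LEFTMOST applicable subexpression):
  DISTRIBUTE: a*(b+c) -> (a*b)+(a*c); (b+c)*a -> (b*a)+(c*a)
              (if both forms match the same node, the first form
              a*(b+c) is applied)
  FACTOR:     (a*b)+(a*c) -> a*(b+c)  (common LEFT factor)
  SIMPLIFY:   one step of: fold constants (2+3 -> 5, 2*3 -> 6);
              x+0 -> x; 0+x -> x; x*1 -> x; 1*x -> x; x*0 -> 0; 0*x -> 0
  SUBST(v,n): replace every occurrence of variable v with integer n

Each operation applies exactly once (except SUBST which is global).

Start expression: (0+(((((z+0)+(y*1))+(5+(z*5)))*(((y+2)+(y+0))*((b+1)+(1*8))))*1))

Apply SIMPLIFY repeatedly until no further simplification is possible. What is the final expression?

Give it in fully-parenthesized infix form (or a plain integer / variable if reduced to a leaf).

Answer: (((z+y)+(5+(z*5)))*(((y+2)+y)*((b+1)+8)))

Derivation:
Start: (0+(((((z+0)+(y*1))+(5+(z*5)))*(((y+2)+(y+0))*((b+1)+(1*8))))*1))
Step 1: at root: (0+(((((z+0)+(y*1))+(5+(z*5)))*(((y+2)+(y+0))*((b+1)+(1*8))))*1)) -> (((((z+0)+(y*1))+(5+(z*5)))*(((y+2)+(y+0))*((b+1)+(1*8))))*1); overall: (0+(((((z+0)+(y*1))+(5+(z*5)))*(((y+2)+(y+0))*((b+1)+(1*8))))*1)) -> (((((z+0)+(y*1))+(5+(z*5)))*(((y+2)+(y+0))*((b+1)+(1*8))))*1)
Step 2: at root: (((((z+0)+(y*1))+(5+(z*5)))*(((y+2)+(y+0))*((b+1)+(1*8))))*1) -> ((((z+0)+(y*1))+(5+(z*5)))*(((y+2)+(y+0))*((b+1)+(1*8)))); overall: (((((z+0)+(y*1))+(5+(z*5)))*(((y+2)+(y+0))*((b+1)+(1*8))))*1) -> ((((z+0)+(y*1))+(5+(z*5)))*(((y+2)+(y+0))*((b+1)+(1*8))))
Step 3: at LLL: (z+0) -> z; overall: ((((z+0)+(y*1))+(5+(z*5)))*(((y+2)+(y+0))*((b+1)+(1*8)))) -> (((z+(y*1))+(5+(z*5)))*(((y+2)+(y+0))*((b+1)+(1*8))))
Step 4: at LLR: (y*1) -> y; overall: (((z+(y*1))+(5+(z*5)))*(((y+2)+(y+0))*((b+1)+(1*8)))) -> (((z+y)+(5+(z*5)))*(((y+2)+(y+0))*((b+1)+(1*8))))
Step 5: at RLR: (y+0) -> y; overall: (((z+y)+(5+(z*5)))*(((y+2)+(y+0))*((b+1)+(1*8)))) -> (((z+y)+(5+(z*5)))*(((y+2)+y)*((b+1)+(1*8))))
Step 6: at RRR: (1*8) -> 8; overall: (((z+y)+(5+(z*5)))*(((y+2)+y)*((b+1)+(1*8)))) -> (((z+y)+(5+(z*5)))*(((y+2)+y)*((b+1)+8)))
Fixed point: (((z+y)+(5+(z*5)))*(((y+2)+y)*((b+1)+8)))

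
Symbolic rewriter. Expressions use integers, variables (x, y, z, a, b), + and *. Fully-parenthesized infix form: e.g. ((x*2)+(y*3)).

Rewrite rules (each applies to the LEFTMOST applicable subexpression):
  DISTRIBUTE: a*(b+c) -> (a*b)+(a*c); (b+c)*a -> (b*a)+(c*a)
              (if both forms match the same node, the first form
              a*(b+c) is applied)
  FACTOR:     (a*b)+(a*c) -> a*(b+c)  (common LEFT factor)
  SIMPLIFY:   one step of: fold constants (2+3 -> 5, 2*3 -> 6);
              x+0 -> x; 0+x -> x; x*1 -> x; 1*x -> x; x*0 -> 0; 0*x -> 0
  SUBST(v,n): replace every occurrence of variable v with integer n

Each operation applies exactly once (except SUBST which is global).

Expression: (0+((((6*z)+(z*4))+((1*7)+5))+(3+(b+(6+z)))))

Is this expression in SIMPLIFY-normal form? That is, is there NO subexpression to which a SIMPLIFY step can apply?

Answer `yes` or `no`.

Answer: no

Derivation:
Expression: (0+((((6*z)+(z*4))+((1*7)+5))+(3+(b+(6+z)))))
Scanning for simplifiable subexpressions (pre-order)...
  at root: (0+((((6*z)+(z*4))+((1*7)+5))+(3+(b+(6+z))))) (SIMPLIFIABLE)
  at R: ((((6*z)+(z*4))+((1*7)+5))+(3+(b+(6+z)))) (not simplifiable)
  at RL: (((6*z)+(z*4))+((1*7)+5)) (not simplifiable)
  at RLL: ((6*z)+(z*4)) (not simplifiable)
  at RLLL: (6*z) (not simplifiable)
  at RLLR: (z*4) (not simplifiable)
  at RLR: ((1*7)+5) (not simplifiable)
  at RLRL: (1*7) (SIMPLIFIABLE)
  at RR: (3+(b+(6+z))) (not simplifiable)
  at RRR: (b+(6+z)) (not simplifiable)
  at RRRR: (6+z) (not simplifiable)
Found simplifiable subexpr at path root: (0+((((6*z)+(z*4))+((1*7)+5))+(3+(b+(6+z)))))
One SIMPLIFY step would give: ((((6*z)+(z*4))+((1*7)+5))+(3+(b+(6+z))))
-> NOT in normal form.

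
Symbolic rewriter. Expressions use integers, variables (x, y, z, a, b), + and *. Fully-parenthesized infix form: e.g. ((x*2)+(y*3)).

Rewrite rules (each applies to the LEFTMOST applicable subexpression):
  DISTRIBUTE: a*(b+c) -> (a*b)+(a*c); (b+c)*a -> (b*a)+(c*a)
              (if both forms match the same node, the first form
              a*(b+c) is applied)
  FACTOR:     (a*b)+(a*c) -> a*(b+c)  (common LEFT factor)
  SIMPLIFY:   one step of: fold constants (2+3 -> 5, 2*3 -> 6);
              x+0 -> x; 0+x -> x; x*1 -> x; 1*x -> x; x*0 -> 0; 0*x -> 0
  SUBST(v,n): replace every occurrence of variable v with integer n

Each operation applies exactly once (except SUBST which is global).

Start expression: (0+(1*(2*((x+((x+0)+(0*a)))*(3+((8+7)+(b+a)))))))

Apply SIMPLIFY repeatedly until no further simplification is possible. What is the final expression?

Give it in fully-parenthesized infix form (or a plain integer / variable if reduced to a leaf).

Answer: (2*((x+x)*(3+(15+(b+a)))))

Derivation:
Start: (0+(1*(2*((x+((x+0)+(0*a)))*(3+((8+7)+(b+a)))))))
Step 1: at root: (0+(1*(2*((x+((x+0)+(0*a)))*(3+((8+7)+(b+a))))))) -> (1*(2*((x+((x+0)+(0*a)))*(3+((8+7)+(b+a)))))); overall: (0+(1*(2*((x+((x+0)+(0*a)))*(3+((8+7)+(b+a))))))) -> (1*(2*((x+((x+0)+(0*a)))*(3+((8+7)+(b+a))))))
Step 2: at root: (1*(2*((x+((x+0)+(0*a)))*(3+((8+7)+(b+a)))))) -> (2*((x+((x+0)+(0*a)))*(3+((8+7)+(b+a))))); overall: (1*(2*((x+((x+0)+(0*a)))*(3+((8+7)+(b+a)))))) -> (2*((x+((x+0)+(0*a)))*(3+((8+7)+(b+a)))))
Step 3: at RLRL: (x+0) -> x; overall: (2*((x+((x+0)+(0*a)))*(3+((8+7)+(b+a))))) -> (2*((x+(x+(0*a)))*(3+((8+7)+(b+a)))))
Step 4: at RLRR: (0*a) -> 0; overall: (2*((x+(x+(0*a)))*(3+((8+7)+(b+a))))) -> (2*((x+(x+0))*(3+((8+7)+(b+a)))))
Step 5: at RLR: (x+0) -> x; overall: (2*((x+(x+0))*(3+((8+7)+(b+a))))) -> (2*((x+x)*(3+((8+7)+(b+a)))))
Step 6: at RRRL: (8+7) -> 15; overall: (2*((x+x)*(3+((8+7)+(b+a))))) -> (2*((x+x)*(3+(15+(b+a)))))
Fixed point: (2*((x+x)*(3+(15+(b+a)))))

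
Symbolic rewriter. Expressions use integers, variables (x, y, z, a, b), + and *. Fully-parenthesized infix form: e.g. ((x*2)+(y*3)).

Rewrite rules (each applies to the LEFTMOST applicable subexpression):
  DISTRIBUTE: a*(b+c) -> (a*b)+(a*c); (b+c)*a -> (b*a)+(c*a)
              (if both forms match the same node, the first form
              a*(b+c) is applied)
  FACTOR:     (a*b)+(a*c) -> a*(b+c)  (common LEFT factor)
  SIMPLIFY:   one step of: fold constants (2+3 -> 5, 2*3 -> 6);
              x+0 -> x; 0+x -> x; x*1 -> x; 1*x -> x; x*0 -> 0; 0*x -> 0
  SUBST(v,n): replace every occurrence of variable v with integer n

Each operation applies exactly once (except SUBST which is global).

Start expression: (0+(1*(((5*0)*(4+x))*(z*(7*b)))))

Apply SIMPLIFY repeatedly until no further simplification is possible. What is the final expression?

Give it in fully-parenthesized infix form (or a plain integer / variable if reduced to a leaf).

Answer: 0

Derivation:
Start: (0+(1*(((5*0)*(4+x))*(z*(7*b)))))
Step 1: at root: (0+(1*(((5*0)*(4+x))*(z*(7*b))))) -> (1*(((5*0)*(4+x))*(z*(7*b)))); overall: (0+(1*(((5*0)*(4+x))*(z*(7*b))))) -> (1*(((5*0)*(4+x))*(z*(7*b))))
Step 2: at root: (1*(((5*0)*(4+x))*(z*(7*b)))) -> (((5*0)*(4+x))*(z*(7*b))); overall: (1*(((5*0)*(4+x))*(z*(7*b)))) -> (((5*0)*(4+x))*(z*(7*b)))
Step 3: at LL: (5*0) -> 0; overall: (((5*0)*(4+x))*(z*(7*b))) -> ((0*(4+x))*(z*(7*b)))
Step 4: at L: (0*(4+x)) -> 0; overall: ((0*(4+x))*(z*(7*b))) -> (0*(z*(7*b)))
Step 5: at root: (0*(z*(7*b))) -> 0; overall: (0*(z*(7*b))) -> 0
Fixed point: 0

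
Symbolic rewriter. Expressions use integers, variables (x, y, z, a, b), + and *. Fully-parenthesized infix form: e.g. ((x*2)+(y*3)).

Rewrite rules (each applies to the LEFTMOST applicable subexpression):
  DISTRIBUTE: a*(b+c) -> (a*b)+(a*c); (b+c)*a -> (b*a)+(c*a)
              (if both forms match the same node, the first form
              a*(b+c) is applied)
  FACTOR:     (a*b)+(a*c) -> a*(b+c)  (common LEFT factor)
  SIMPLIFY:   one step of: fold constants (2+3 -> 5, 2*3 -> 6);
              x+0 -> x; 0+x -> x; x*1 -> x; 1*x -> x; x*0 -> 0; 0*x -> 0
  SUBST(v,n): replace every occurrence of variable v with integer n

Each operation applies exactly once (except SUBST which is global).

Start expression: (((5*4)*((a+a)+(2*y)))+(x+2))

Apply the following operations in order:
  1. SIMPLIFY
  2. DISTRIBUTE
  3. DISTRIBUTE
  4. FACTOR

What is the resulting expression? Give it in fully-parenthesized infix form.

Answer: (((20*(a+a))+(20*(2*y)))+(x+2))

Derivation:
Start: (((5*4)*((a+a)+(2*y)))+(x+2))
Apply SIMPLIFY at LL (target: (5*4)): (((5*4)*((a+a)+(2*y)))+(x+2)) -> ((20*((a+a)+(2*y)))+(x+2))
Apply DISTRIBUTE at L (target: (20*((a+a)+(2*y)))): ((20*((a+a)+(2*y)))+(x+2)) -> (((20*(a+a))+(20*(2*y)))+(x+2))
Apply DISTRIBUTE at LL (target: (20*(a+a))): (((20*(a+a))+(20*(2*y)))+(x+2)) -> ((((20*a)+(20*a))+(20*(2*y)))+(x+2))
Apply FACTOR at LL (target: ((20*a)+(20*a))): ((((20*a)+(20*a))+(20*(2*y)))+(x+2)) -> (((20*(a+a))+(20*(2*y)))+(x+2))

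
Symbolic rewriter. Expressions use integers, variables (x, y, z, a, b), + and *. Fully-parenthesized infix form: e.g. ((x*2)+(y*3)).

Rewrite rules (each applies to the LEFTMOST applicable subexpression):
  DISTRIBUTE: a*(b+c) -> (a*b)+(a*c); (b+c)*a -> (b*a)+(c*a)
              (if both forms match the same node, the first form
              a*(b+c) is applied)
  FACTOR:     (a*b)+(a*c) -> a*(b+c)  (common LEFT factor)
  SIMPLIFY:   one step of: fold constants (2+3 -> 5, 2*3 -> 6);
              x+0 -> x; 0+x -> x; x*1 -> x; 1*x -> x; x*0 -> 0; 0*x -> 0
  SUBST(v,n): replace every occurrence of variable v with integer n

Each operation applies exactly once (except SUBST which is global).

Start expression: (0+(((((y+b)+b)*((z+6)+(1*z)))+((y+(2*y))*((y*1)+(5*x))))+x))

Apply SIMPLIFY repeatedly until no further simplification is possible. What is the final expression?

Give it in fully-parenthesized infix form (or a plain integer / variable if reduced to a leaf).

Answer: (((((y+b)+b)*((z+6)+z))+((y+(2*y))*(y+(5*x))))+x)

Derivation:
Start: (0+(((((y+b)+b)*((z+6)+(1*z)))+((y+(2*y))*((y*1)+(5*x))))+x))
Step 1: at root: (0+(((((y+b)+b)*((z+6)+(1*z)))+((y+(2*y))*((y*1)+(5*x))))+x)) -> (((((y+b)+b)*((z+6)+(1*z)))+((y+(2*y))*((y*1)+(5*x))))+x); overall: (0+(((((y+b)+b)*((z+6)+(1*z)))+((y+(2*y))*((y*1)+(5*x))))+x)) -> (((((y+b)+b)*((z+6)+(1*z)))+((y+(2*y))*((y*1)+(5*x))))+x)
Step 2: at LLRR: (1*z) -> z; overall: (((((y+b)+b)*((z+6)+(1*z)))+((y+(2*y))*((y*1)+(5*x))))+x) -> (((((y+b)+b)*((z+6)+z))+((y+(2*y))*((y*1)+(5*x))))+x)
Step 3: at LRRL: (y*1) -> y; overall: (((((y+b)+b)*((z+6)+z))+((y+(2*y))*((y*1)+(5*x))))+x) -> (((((y+b)+b)*((z+6)+z))+((y+(2*y))*(y+(5*x))))+x)
Fixed point: (((((y+b)+b)*((z+6)+z))+((y+(2*y))*(y+(5*x))))+x)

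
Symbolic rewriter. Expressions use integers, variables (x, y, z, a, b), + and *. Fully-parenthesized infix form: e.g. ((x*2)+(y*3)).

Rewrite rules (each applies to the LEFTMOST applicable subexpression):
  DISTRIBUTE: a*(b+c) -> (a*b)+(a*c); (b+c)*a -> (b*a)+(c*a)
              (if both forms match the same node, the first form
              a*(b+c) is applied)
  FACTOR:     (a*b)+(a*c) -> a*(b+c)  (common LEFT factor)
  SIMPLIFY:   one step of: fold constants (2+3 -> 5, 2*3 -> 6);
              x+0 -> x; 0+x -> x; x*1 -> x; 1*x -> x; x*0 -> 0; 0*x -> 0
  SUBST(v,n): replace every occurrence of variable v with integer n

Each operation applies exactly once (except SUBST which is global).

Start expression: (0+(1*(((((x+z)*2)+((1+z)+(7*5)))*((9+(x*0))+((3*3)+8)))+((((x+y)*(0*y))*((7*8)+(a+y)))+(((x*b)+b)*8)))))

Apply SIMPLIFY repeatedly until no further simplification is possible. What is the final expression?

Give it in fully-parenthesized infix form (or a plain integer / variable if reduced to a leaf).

Answer: (((((x+z)*2)+((1+z)+35))*26)+(((x*b)+b)*8))

Derivation:
Start: (0+(1*(((((x+z)*2)+((1+z)+(7*5)))*((9+(x*0))+((3*3)+8)))+((((x+y)*(0*y))*((7*8)+(a+y)))+(((x*b)+b)*8)))))
Step 1: at root: (0+(1*(((((x+z)*2)+((1+z)+(7*5)))*((9+(x*0))+((3*3)+8)))+((((x+y)*(0*y))*((7*8)+(a+y)))+(((x*b)+b)*8))))) -> (1*(((((x+z)*2)+((1+z)+(7*5)))*((9+(x*0))+((3*3)+8)))+((((x+y)*(0*y))*((7*8)+(a+y)))+(((x*b)+b)*8)))); overall: (0+(1*(((((x+z)*2)+((1+z)+(7*5)))*((9+(x*0))+((3*3)+8)))+((((x+y)*(0*y))*((7*8)+(a+y)))+(((x*b)+b)*8))))) -> (1*(((((x+z)*2)+((1+z)+(7*5)))*((9+(x*0))+((3*3)+8)))+((((x+y)*(0*y))*((7*8)+(a+y)))+(((x*b)+b)*8))))
Step 2: at root: (1*(((((x+z)*2)+((1+z)+(7*5)))*((9+(x*0))+((3*3)+8)))+((((x+y)*(0*y))*((7*8)+(a+y)))+(((x*b)+b)*8)))) -> (((((x+z)*2)+((1+z)+(7*5)))*((9+(x*0))+((3*3)+8)))+((((x+y)*(0*y))*((7*8)+(a+y)))+(((x*b)+b)*8))); overall: (1*(((((x+z)*2)+((1+z)+(7*5)))*((9+(x*0))+((3*3)+8)))+((((x+y)*(0*y))*((7*8)+(a+y)))+(((x*b)+b)*8)))) -> (((((x+z)*2)+((1+z)+(7*5)))*((9+(x*0))+((3*3)+8)))+((((x+y)*(0*y))*((7*8)+(a+y)))+(((x*b)+b)*8)))
Step 3: at LLRR: (7*5) -> 35; overall: (((((x+z)*2)+((1+z)+(7*5)))*((9+(x*0))+((3*3)+8)))+((((x+y)*(0*y))*((7*8)+(a+y)))+(((x*b)+b)*8))) -> (((((x+z)*2)+((1+z)+35))*((9+(x*0))+((3*3)+8)))+((((x+y)*(0*y))*((7*8)+(a+y)))+(((x*b)+b)*8)))
Step 4: at LRLR: (x*0) -> 0; overall: (((((x+z)*2)+((1+z)+35))*((9+(x*0))+((3*3)+8)))+((((x+y)*(0*y))*((7*8)+(a+y)))+(((x*b)+b)*8))) -> (((((x+z)*2)+((1+z)+35))*((9+0)+((3*3)+8)))+((((x+y)*(0*y))*((7*8)+(a+y)))+(((x*b)+b)*8)))
Step 5: at LRL: (9+0) -> 9; overall: (((((x+z)*2)+((1+z)+35))*((9+0)+((3*3)+8)))+((((x+y)*(0*y))*((7*8)+(a+y)))+(((x*b)+b)*8))) -> (((((x+z)*2)+((1+z)+35))*(9+((3*3)+8)))+((((x+y)*(0*y))*((7*8)+(a+y)))+(((x*b)+b)*8)))
Step 6: at LRRL: (3*3) -> 9; overall: (((((x+z)*2)+((1+z)+35))*(9+((3*3)+8)))+((((x+y)*(0*y))*((7*8)+(a+y)))+(((x*b)+b)*8))) -> (((((x+z)*2)+((1+z)+35))*(9+(9+8)))+((((x+y)*(0*y))*((7*8)+(a+y)))+(((x*b)+b)*8)))
Step 7: at LRR: (9+8) -> 17; overall: (((((x+z)*2)+((1+z)+35))*(9+(9+8)))+((((x+y)*(0*y))*((7*8)+(a+y)))+(((x*b)+b)*8))) -> (((((x+z)*2)+((1+z)+35))*(9+17))+((((x+y)*(0*y))*((7*8)+(a+y)))+(((x*b)+b)*8)))
Step 8: at LR: (9+17) -> 26; overall: (((((x+z)*2)+((1+z)+35))*(9+17))+((((x+y)*(0*y))*((7*8)+(a+y)))+(((x*b)+b)*8))) -> (((((x+z)*2)+((1+z)+35))*26)+((((x+y)*(0*y))*((7*8)+(a+y)))+(((x*b)+b)*8)))
Step 9: at RLLR: (0*y) -> 0; overall: (((((x+z)*2)+((1+z)+35))*26)+((((x+y)*(0*y))*((7*8)+(a+y)))+(((x*b)+b)*8))) -> (((((x+z)*2)+((1+z)+35))*26)+((((x+y)*0)*((7*8)+(a+y)))+(((x*b)+b)*8)))
Step 10: at RLL: ((x+y)*0) -> 0; overall: (((((x+z)*2)+((1+z)+35))*26)+((((x+y)*0)*((7*8)+(a+y)))+(((x*b)+b)*8))) -> (((((x+z)*2)+((1+z)+35))*26)+((0*((7*8)+(a+y)))+(((x*b)+b)*8)))
Step 11: at RL: (0*((7*8)+(a+y))) -> 0; overall: (((((x+z)*2)+((1+z)+35))*26)+((0*((7*8)+(a+y)))+(((x*b)+b)*8))) -> (((((x+z)*2)+((1+z)+35))*26)+(0+(((x*b)+b)*8)))
Step 12: at R: (0+(((x*b)+b)*8)) -> (((x*b)+b)*8); overall: (((((x+z)*2)+((1+z)+35))*26)+(0+(((x*b)+b)*8))) -> (((((x+z)*2)+((1+z)+35))*26)+(((x*b)+b)*8))
Fixed point: (((((x+z)*2)+((1+z)+35))*26)+(((x*b)+b)*8))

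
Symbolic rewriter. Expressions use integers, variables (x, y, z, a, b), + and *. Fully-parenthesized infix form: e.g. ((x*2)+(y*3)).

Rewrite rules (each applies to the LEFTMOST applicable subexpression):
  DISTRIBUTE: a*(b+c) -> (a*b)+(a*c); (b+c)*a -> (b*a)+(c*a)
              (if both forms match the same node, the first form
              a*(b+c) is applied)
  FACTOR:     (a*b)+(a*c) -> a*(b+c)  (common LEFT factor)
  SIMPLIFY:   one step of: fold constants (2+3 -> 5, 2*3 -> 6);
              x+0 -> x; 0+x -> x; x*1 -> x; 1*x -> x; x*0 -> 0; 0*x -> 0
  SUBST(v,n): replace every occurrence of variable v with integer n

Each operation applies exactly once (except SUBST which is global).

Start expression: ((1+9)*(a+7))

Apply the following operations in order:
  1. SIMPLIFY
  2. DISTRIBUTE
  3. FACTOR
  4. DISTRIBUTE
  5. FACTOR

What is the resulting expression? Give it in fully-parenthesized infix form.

Start: ((1+9)*(a+7))
Apply SIMPLIFY at L (target: (1+9)): ((1+9)*(a+7)) -> (10*(a+7))
Apply DISTRIBUTE at root (target: (10*(a+7))): (10*(a+7)) -> ((10*a)+(10*7))
Apply FACTOR at root (target: ((10*a)+(10*7))): ((10*a)+(10*7)) -> (10*(a+7))
Apply DISTRIBUTE at root (target: (10*(a+7))): (10*(a+7)) -> ((10*a)+(10*7))
Apply FACTOR at root (target: ((10*a)+(10*7))): ((10*a)+(10*7)) -> (10*(a+7))

Answer: (10*(a+7))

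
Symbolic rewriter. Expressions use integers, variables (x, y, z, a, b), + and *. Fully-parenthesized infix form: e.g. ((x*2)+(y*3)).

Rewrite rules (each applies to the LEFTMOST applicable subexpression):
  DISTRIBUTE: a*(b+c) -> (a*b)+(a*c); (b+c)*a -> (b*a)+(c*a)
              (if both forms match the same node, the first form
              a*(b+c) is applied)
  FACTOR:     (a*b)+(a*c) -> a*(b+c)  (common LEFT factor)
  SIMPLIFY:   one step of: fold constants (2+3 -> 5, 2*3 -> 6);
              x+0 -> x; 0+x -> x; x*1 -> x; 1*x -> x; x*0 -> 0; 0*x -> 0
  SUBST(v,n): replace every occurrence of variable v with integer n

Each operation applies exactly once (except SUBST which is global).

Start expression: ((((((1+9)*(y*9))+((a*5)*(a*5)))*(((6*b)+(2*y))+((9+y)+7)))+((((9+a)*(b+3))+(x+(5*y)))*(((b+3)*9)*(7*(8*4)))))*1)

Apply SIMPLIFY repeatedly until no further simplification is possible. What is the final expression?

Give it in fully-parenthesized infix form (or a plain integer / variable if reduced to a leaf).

Answer: ((((10*(y*9))+((a*5)*(a*5)))*(((6*b)+(2*y))+((9+y)+7)))+((((9+a)*(b+3))+(x+(5*y)))*(((b+3)*9)*224)))

Derivation:
Start: ((((((1+9)*(y*9))+((a*5)*(a*5)))*(((6*b)+(2*y))+((9+y)+7)))+((((9+a)*(b+3))+(x+(5*y)))*(((b+3)*9)*(7*(8*4)))))*1)
Step 1: at root: ((((((1+9)*(y*9))+((a*5)*(a*5)))*(((6*b)+(2*y))+((9+y)+7)))+((((9+a)*(b+3))+(x+(5*y)))*(((b+3)*9)*(7*(8*4)))))*1) -> (((((1+9)*(y*9))+((a*5)*(a*5)))*(((6*b)+(2*y))+((9+y)+7)))+((((9+a)*(b+3))+(x+(5*y)))*(((b+3)*9)*(7*(8*4))))); overall: ((((((1+9)*(y*9))+((a*5)*(a*5)))*(((6*b)+(2*y))+((9+y)+7)))+((((9+a)*(b+3))+(x+(5*y)))*(((b+3)*9)*(7*(8*4)))))*1) -> (((((1+9)*(y*9))+((a*5)*(a*5)))*(((6*b)+(2*y))+((9+y)+7)))+((((9+a)*(b+3))+(x+(5*y)))*(((b+3)*9)*(7*(8*4)))))
Step 2: at LLLL: (1+9) -> 10; overall: (((((1+9)*(y*9))+((a*5)*(a*5)))*(((6*b)+(2*y))+((9+y)+7)))+((((9+a)*(b+3))+(x+(5*y)))*(((b+3)*9)*(7*(8*4))))) -> ((((10*(y*9))+((a*5)*(a*5)))*(((6*b)+(2*y))+((9+y)+7)))+((((9+a)*(b+3))+(x+(5*y)))*(((b+3)*9)*(7*(8*4)))))
Step 3: at RRRR: (8*4) -> 32; overall: ((((10*(y*9))+((a*5)*(a*5)))*(((6*b)+(2*y))+((9+y)+7)))+((((9+a)*(b+3))+(x+(5*y)))*(((b+3)*9)*(7*(8*4))))) -> ((((10*(y*9))+((a*5)*(a*5)))*(((6*b)+(2*y))+((9+y)+7)))+((((9+a)*(b+3))+(x+(5*y)))*(((b+3)*9)*(7*32))))
Step 4: at RRR: (7*32) -> 224; overall: ((((10*(y*9))+((a*5)*(a*5)))*(((6*b)+(2*y))+((9+y)+7)))+((((9+a)*(b+3))+(x+(5*y)))*(((b+3)*9)*(7*32)))) -> ((((10*(y*9))+((a*5)*(a*5)))*(((6*b)+(2*y))+((9+y)+7)))+((((9+a)*(b+3))+(x+(5*y)))*(((b+3)*9)*224)))
Fixed point: ((((10*(y*9))+((a*5)*(a*5)))*(((6*b)+(2*y))+((9+y)+7)))+((((9+a)*(b+3))+(x+(5*y)))*(((b+3)*9)*224)))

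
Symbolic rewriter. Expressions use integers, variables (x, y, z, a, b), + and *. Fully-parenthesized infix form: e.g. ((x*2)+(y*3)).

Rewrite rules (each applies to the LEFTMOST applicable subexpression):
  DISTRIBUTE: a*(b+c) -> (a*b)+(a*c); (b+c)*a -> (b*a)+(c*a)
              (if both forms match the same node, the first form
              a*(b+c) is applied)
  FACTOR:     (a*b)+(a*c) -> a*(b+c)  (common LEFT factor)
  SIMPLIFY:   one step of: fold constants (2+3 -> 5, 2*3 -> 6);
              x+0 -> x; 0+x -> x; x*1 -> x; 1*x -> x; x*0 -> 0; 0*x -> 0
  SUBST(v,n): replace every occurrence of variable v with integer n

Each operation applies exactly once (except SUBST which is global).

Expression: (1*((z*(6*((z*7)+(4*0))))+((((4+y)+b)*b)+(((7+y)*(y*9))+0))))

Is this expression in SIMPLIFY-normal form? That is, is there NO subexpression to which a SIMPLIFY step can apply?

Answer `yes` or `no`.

Expression: (1*((z*(6*((z*7)+(4*0))))+((((4+y)+b)*b)+(((7+y)*(y*9))+0))))
Scanning for simplifiable subexpressions (pre-order)...
  at root: (1*((z*(6*((z*7)+(4*0))))+((((4+y)+b)*b)+(((7+y)*(y*9))+0)))) (SIMPLIFIABLE)
  at R: ((z*(6*((z*7)+(4*0))))+((((4+y)+b)*b)+(((7+y)*(y*9))+0))) (not simplifiable)
  at RL: (z*(6*((z*7)+(4*0)))) (not simplifiable)
  at RLR: (6*((z*7)+(4*0))) (not simplifiable)
  at RLRR: ((z*7)+(4*0)) (not simplifiable)
  at RLRRL: (z*7) (not simplifiable)
  at RLRRR: (4*0) (SIMPLIFIABLE)
  at RR: ((((4+y)+b)*b)+(((7+y)*(y*9))+0)) (not simplifiable)
  at RRL: (((4+y)+b)*b) (not simplifiable)
  at RRLL: ((4+y)+b) (not simplifiable)
  at RRLLL: (4+y) (not simplifiable)
  at RRR: (((7+y)*(y*9))+0) (SIMPLIFIABLE)
  at RRRL: ((7+y)*(y*9)) (not simplifiable)
  at RRRLL: (7+y) (not simplifiable)
  at RRRLR: (y*9) (not simplifiable)
Found simplifiable subexpr at path root: (1*((z*(6*((z*7)+(4*0))))+((((4+y)+b)*b)+(((7+y)*(y*9))+0))))
One SIMPLIFY step would give: ((z*(6*((z*7)+(4*0))))+((((4+y)+b)*b)+(((7+y)*(y*9))+0)))
-> NOT in normal form.

Answer: no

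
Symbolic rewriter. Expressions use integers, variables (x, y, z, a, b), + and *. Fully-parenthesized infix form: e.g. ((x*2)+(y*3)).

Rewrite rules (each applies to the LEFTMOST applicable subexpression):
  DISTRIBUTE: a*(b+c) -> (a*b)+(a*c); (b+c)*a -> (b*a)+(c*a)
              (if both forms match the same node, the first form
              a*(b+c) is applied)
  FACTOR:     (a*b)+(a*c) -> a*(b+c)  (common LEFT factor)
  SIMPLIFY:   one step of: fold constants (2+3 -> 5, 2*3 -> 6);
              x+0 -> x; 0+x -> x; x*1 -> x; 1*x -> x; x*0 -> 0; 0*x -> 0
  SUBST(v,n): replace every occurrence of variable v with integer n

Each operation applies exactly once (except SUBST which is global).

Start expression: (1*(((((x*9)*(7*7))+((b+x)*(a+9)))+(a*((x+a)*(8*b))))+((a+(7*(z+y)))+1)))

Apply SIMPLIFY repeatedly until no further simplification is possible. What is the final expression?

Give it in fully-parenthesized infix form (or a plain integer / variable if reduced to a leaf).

Answer: (((((x*9)*49)+((b+x)*(a+9)))+(a*((x+a)*(8*b))))+((a+(7*(z+y)))+1))

Derivation:
Start: (1*(((((x*9)*(7*7))+((b+x)*(a+9)))+(a*((x+a)*(8*b))))+((a+(7*(z+y)))+1)))
Step 1: at root: (1*(((((x*9)*(7*7))+((b+x)*(a+9)))+(a*((x+a)*(8*b))))+((a+(7*(z+y)))+1))) -> (((((x*9)*(7*7))+((b+x)*(a+9)))+(a*((x+a)*(8*b))))+((a+(7*(z+y)))+1)); overall: (1*(((((x*9)*(7*7))+((b+x)*(a+9)))+(a*((x+a)*(8*b))))+((a+(7*(z+y)))+1))) -> (((((x*9)*(7*7))+((b+x)*(a+9)))+(a*((x+a)*(8*b))))+((a+(7*(z+y)))+1))
Step 2: at LLLR: (7*7) -> 49; overall: (((((x*9)*(7*7))+((b+x)*(a+9)))+(a*((x+a)*(8*b))))+((a+(7*(z+y)))+1)) -> (((((x*9)*49)+((b+x)*(a+9)))+(a*((x+a)*(8*b))))+((a+(7*(z+y)))+1))
Fixed point: (((((x*9)*49)+((b+x)*(a+9)))+(a*((x+a)*(8*b))))+((a+(7*(z+y)))+1))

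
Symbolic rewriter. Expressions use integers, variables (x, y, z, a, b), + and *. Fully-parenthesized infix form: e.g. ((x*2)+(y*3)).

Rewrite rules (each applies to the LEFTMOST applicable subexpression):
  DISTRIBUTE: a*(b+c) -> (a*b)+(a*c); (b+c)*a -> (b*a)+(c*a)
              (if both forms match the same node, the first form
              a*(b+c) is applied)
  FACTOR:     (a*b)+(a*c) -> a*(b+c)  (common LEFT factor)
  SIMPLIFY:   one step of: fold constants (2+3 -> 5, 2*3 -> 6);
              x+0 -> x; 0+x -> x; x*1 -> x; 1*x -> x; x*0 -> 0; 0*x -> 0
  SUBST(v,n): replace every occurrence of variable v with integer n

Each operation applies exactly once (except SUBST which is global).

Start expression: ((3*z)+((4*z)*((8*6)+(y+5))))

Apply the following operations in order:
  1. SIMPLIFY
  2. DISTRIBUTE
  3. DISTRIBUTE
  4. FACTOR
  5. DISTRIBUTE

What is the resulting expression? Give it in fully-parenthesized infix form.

Answer: ((3*z)+(((4*z)*48)+(((4*z)*y)+((4*z)*5))))

Derivation:
Start: ((3*z)+((4*z)*((8*6)+(y+5))))
Apply SIMPLIFY at RRL (target: (8*6)): ((3*z)+((4*z)*((8*6)+(y+5)))) -> ((3*z)+((4*z)*(48+(y+5))))
Apply DISTRIBUTE at R (target: ((4*z)*(48+(y+5)))): ((3*z)+((4*z)*(48+(y+5)))) -> ((3*z)+(((4*z)*48)+((4*z)*(y+5))))
Apply DISTRIBUTE at RR (target: ((4*z)*(y+5))): ((3*z)+(((4*z)*48)+((4*z)*(y+5)))) -> ((3*z)+(((4*z)*48)+(((4*z)*y)+((4*z)*5))))
Apply FACTOR at RR (target: (((4*z)*y)+((4*z)*5))): ((3*z)+(((4*z)*48)+(((4*z)*y)+((4*z)*5)))) -> ((3*z)+(((4*z)*48)+((4*z)*(y+5))))
Apply DISTRIBUTE at RR (target: ((4*z)*(y+5))): ((3*z)+(((4*z)*48)+((4*z)*(y+5)))) -> ((3*z)+(((4*z)*48)+(((4*z)*y)+((4*z)*5))))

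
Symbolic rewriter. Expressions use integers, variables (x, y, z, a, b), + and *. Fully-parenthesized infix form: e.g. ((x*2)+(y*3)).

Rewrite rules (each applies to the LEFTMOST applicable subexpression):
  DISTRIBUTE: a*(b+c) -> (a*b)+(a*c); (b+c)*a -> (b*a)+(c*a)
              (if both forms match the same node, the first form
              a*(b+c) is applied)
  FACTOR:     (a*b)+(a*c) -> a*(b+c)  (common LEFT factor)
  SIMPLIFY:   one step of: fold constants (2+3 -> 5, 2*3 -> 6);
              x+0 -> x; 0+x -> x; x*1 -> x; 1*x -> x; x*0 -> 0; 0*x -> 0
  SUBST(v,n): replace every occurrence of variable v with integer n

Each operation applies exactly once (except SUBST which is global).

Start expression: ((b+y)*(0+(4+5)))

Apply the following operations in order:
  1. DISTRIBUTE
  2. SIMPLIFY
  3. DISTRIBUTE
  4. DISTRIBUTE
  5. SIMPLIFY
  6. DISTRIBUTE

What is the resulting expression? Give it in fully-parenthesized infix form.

Answer: (((b*4)+(y*4))+((b*5)+(y*5)))

Derivation:
Start: ((b+y)*(0+(4+5)))
Apply DISTRIBUTE at root (target: ((b+y)*(0+(4+5)))): ((b+y)*(0+(4+5))) -> (((b+y)*0)+((b+y)*(4+5)))
Apply SIMPLIFY at L (target: ((b+y)*0)): (((b+y)*0)+((b+y)*(4+5))) -> (0+((b+y)*(4+5)))
Apply DISTRIBUTE at R (target: ((b+y)*(4+5))): (0+((b+y)*(4+5))) -> (0+(((b+y)*4)+((b+y)*5)))
Apply DISTRIBUTE at RL (target: ((b+y)*4)): (0+(((b+y)*4)+((b+y)*5))) -> (0+(((b*4)+(y*4))+((b+y)*5)))
Apply SIMPLIFY at root (target: (0+(((b*4)+(y*4))+((b+y)*5)))): (0+(((b*4)+(y*4))+((b+y)*5))) -> (((b*4)+(y*4))+((b+y)*5))
Apply DISTRIBUTE at R (target: ((b+y)*5)): (((b*4)+(y*4))+((b+y)*5)) -> (((b*4)+(y*4))+((b*5)+(y*5)))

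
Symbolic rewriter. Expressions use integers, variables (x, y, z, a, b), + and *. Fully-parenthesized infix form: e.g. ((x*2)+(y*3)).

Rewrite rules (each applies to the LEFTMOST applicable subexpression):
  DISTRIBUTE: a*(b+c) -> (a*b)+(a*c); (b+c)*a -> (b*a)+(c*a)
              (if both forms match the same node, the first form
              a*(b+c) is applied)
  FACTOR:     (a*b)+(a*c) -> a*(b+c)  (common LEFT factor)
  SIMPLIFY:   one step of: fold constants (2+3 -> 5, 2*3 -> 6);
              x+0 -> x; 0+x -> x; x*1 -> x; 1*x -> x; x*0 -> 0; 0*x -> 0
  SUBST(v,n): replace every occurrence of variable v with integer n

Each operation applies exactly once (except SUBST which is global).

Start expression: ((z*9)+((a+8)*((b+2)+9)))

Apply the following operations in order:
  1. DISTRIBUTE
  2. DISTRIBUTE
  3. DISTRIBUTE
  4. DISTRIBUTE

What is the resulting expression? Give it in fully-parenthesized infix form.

Answer: ((z*9)+((((a*b)+(8*b))+((a*2)+(8*2)))+((a+8)*9)))

Derivation:
Start: ((z*9)+((a+8)*((b+2)+9)))
Apply DISTRIBUTE at R (target: ((a+8)*((b+2)+9))): ((z*9)+((a+8)*((b+2)+9))) -> ((z*9)+(((a+8)*(b+2))+((a+8)*9)))
Apply DISTRIBUTE at RL (target: ((a+8)*(b+2))): ((z*9)+(((a+8)*(b+2))+((a+8)*9))) -> ((z*9)+((((a+8)*b)+((a+8)*2))+((a+8)*9)))
Apply DISTRIBUTE at RLL (target: ((a+8)*b)): ((z*9)+((((a+8)*b)+((a+8)*2))+((a+8)*9))) -> ((z*9)+((((a*b)+(8*b))+((a+8)*2))+((a+8)*9)))
Apply DISTRIBUTE at RLR (target: ((a+8)*2)): ((z*9)+((((a*b)+(8*b))+((a+8)*2))+((a+8)*9))) -> ((z*9)+((((a*b)+(8*b))+((a*2)+(8*2)))+((a+8)*9)))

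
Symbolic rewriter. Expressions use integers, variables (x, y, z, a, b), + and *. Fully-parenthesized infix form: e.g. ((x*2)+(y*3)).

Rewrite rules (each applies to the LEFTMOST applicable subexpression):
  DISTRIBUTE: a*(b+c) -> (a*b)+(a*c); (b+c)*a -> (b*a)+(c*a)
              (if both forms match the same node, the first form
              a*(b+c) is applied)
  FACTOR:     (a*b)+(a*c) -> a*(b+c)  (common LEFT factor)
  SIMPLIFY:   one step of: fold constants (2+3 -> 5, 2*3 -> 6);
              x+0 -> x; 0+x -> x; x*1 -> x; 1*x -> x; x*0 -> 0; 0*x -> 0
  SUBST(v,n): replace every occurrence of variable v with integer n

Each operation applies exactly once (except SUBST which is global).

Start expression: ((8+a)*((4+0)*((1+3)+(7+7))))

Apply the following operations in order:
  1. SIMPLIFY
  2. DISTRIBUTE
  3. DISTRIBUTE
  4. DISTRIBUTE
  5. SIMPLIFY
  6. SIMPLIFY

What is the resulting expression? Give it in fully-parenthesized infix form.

Start: ((8+a)*((4+0)*((1+3)+(7+7))))
Apply SIMPLIFY at RL (target: (4+0)): ((8+a)*((4+0)*((1+3)+(7+7)))) -> ((8+a)*(4*((1+3)+(7+7))))
Apply DISTRIBUTE at root (target: ((8+a)*(4*((1+3)+(7+7))))): ((8+a)*(4*((1+3)+(7+7)))) -> ((8*(4*((1+3)+(7+7))))+(a*(4*((1+3)+(7+7)))))
Apply DISTRIBUTE at LR (target: (4*((1+3)+(7+7)))): ((8*(4*((1+3)+(7+7))))+(a*(4*((1+3)+(7+7))))) -> ((8*((4*(1+3))+(4*(7+7))))+(a*(4*((1+3)+(7+7)))))
Apply DISTRIBUTE at L (target: (8*((4*(1+3))+(4*(7+7))))): ((8*((4*(1+3))+(4*(7+7))))+(a*(4*((1+3)+(7+7))))) -> (((8*(4*(1+3)))+(8*(4*(7+7))))+(a*(4*((1+3)+(7+7)))))
Apply SIMPLIFY at LLRR (target: (1+3)): (((8*(4*(1+3)))+(8*(4*(7+7))))+(a*(4*((1+3)+(7+7))))) -> (((8*(4*4))+(8*(4*(7+7))))+(a*(4*((1+3)+(7+7)))))
Apply SIMPLIFY at LLR (target: (4*4)): (((8*(4*4))+(8*(4*(7+7))))+(a*(4*((1+3)+(7+7))))) -> (((8*16)+(8*(4*(7+7))))+(a*(4*((1+3)+(7+7)))))

Answer: (((8*16)+(8*(4*(7+7))))+(a*(4*((1+3)+(7+7)))))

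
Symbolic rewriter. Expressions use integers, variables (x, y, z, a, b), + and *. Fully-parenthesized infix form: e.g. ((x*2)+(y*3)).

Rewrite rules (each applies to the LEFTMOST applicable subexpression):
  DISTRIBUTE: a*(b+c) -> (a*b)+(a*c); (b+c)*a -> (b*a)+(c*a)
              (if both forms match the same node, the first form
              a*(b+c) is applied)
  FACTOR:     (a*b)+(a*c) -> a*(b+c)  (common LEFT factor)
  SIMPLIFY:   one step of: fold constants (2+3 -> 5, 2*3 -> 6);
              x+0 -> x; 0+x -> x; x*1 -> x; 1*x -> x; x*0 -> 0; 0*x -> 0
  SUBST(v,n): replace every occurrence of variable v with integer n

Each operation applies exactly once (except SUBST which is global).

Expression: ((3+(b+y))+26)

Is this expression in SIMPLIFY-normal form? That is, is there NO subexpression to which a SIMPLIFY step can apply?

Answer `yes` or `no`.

Answer: yes

Derivation:
Expression: ((3+(b+y))+26)
Scanning for simplifiable subexpressions (pre-order)...
  at root: ((3+(b+y))+26) (not simplifiable)
  at L: (3+(b+y)) (not simplifiable)
  at LR: (b+y) (not simplifiable)
Result: no simplifiable subexpression found -> normal form.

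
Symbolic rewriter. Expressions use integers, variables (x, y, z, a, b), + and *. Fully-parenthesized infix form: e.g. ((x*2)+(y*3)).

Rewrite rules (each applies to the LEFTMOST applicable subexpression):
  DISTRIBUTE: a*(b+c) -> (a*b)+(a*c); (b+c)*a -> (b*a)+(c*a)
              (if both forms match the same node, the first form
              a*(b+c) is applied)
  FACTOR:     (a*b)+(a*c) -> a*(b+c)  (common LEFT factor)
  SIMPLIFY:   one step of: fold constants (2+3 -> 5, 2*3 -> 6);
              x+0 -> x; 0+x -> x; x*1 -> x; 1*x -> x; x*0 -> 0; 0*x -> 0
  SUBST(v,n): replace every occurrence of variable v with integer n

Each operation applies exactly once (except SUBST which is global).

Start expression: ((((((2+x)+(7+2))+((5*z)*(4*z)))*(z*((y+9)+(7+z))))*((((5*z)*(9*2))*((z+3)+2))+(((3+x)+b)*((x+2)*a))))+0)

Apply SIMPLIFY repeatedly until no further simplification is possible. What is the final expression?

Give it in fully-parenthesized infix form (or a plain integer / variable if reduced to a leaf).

Answer: (((((2+x)+9)+((5*z)*(4*z)))*(z*((y+9)+(7+z))))*((((5*z)*18)*((z+3)+2))+(((3+x)+b)*((x+2)*a))))

Derivation:
Start: ((((((2+x)+(7+2))+((5*z)*(4*z)))*(z*((y+9)+(7+z))))*((((5*z)*(9*2))*((z+3)+2))+(((3+x)+b)*((x+2)*a))))+0)
Step 1: at root: ((((((2+x)+(7+2))+((5*z)*(4*z)))*(z*((y+9)+(7+z))))*((((5*z)*(9*2))*((z+3)+2))+(((3+x)+b)*((x+2)*a))))+0) -> (((((2+x)+(7+2))+((5*z)*(4*z)))*(z*((y+9)+(7+z))))*((((5*z)*(9*2))*((z+3)+2))+(((3+x)+b)*((x+2)*a)))); overall: ((((((2+x)+(7+2))+((5*z)*(4*z)))*(z*((y+9)+(7+z))))*((((5*z)*(9*2))*((z+3)+2))+(((3+x)+b)*((x+2)*a))))+0) -> (((((2+x)+(7+2))+((5*z)*(4*z)))*(z*((y+9)+(7+z))))*((((5*z)*(9*2))*((z+3)+2))+(((3+x)+b)*((x+2)*a))))
Step 2: at LLLR: (7+2) -> 9; overall: (((((2+x)+(7+2))+((5*z)*(4*z)))*(z*((y+9)+(7+z))))*((((5*z)*(9*2))*((z+3)+2))+(((3+x)+b)*((x+2)*a)))) -> (((((2+x)+9)+((5*z)*(4*z)))*(z*((y+9)+(7+z))))*((((5*z)*(9*2))*((z+3)+2))+(((3+x)+b)*((x+2)*a))))
Step 3: at RLLR: (9*2) -> 18; overall: (((((2+x)+9)+((5*z)*(4*z)))*(z*((y+9)+(7+z))))*((((5*z)*(9*2))*((z+3)+2))+(((3+x)+b)*((x+2)*a)))) -> (((((2+x)+9)+((5*z)*(4*z)))*(z*((y+9)+(7+z))))*((((5*z)*18)*((z+3)+2))+(((3+x)+b)*((x+2)*a))))
Fixed point: (((((2+x)+9)+((5*z)*(4*z)))*(z*((y+9)+(7+z))))*((((5*z)*18)*((z+3)+2))+(((3+x)+b)*((x+2)*a))))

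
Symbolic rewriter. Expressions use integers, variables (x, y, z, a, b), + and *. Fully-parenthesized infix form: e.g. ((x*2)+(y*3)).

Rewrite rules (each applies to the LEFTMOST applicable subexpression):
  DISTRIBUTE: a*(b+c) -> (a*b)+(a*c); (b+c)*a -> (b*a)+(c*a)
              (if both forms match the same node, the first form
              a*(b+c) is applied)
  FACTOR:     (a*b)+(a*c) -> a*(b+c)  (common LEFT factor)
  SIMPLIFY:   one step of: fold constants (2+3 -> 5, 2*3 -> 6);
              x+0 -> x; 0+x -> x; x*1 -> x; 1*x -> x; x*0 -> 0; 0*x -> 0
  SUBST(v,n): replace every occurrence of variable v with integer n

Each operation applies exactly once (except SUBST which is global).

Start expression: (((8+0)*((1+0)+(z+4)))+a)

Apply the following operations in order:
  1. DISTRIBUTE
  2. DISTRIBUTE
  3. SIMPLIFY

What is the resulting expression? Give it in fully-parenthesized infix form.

Answer: ((((8+0)+((8+0)*0))+((8+0)*(z+4)))+a)

Derivation:
Start: (((8+0)*((1+0)+(z+4)))+a)
Apply DISTRIBUTE at L (target: ((8+0)*((1+0)+(z+4)))): (((8+0)*((1+0)+(z+4)))+a) -> ((((8+0)*(1+0))+((8+0)*(z+4)))+a)
Apply DISTRIBUTE at LL (target: ((8+0)*(1+0))): ((((8+0)*(1+0))+((8+0)*(z+4)))+a) -> (((((8+0)*1)+((8+0)*0))+((8+0)*(z+4)))+a)
Apply SIMPLIFY at LLL (target: ((8+0)*1)): (((((8+0)*1)+((8+0)*0))+((8+0)*(z+4)))+a) -> ((((8+0)+((8+0)*0))+((8+0)*(z+4)))+a)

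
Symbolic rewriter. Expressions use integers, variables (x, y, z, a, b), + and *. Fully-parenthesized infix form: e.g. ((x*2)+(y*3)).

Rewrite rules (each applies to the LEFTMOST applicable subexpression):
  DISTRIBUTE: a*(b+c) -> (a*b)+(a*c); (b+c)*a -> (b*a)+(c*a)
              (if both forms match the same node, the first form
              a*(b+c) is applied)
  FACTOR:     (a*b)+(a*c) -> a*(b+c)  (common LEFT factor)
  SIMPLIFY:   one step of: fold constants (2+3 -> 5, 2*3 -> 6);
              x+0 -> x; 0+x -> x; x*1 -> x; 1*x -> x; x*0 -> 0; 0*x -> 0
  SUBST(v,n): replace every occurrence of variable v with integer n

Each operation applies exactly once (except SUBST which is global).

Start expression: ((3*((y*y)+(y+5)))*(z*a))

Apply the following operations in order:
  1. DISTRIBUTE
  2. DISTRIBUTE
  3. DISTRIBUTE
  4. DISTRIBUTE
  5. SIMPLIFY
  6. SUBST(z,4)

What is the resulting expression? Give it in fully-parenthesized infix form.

Start: ((3*((y*y)+(y+5)))*(z*a))
Apply DISTRIBUTE at L (target: (3*((y*y)+(y+5)))): ((3*((y*y)+(y+5)))*(z*a)) -> (((3*(y*y))+(3*(y+5)))*(z*a))
Apply DISTRIBUTE at root (target: (((3*(y*y))+(3*(y+5)))*(z*a))): (((3*(y*y))+(3*(y+5)))*(z*a)) -> (((3*(y*y))*(z*a))+((3*(y+5))*(z*a)))
Apply DISTRIBUTE at RL (target: (3*(y+5))): (((3*(y*y))*(z*a))+((3*(y+5))*(z*a))) -> (((3*(y*y))*(z*a))+(((3*y)+(3*5))*(z*a)))
Apply DISTRIBUTE at R (target: (((3*y)+(3*5))*(z*a))): (((3*(y*y))*(z*a))+(((3*y)+(3*5))*(z*a))) -> (((3*(y*y))*(z*a))+(((3*y)*(z*a))+((3*5)*(z*a))))
Apply SIMPLIFY at RRL (target: (3*5)): (((3*(y*y))*(z*a))+(((3*y)*(z*a))+((3*5)*(z*a)))) -> (((3*(y*y))*(z*a))+(((3*y)*(z*a))+(15*(z*a))))
Apply SUBST(z,4): (((3*(y*y))*(z*a))+(((3*y)*(z*a))+(15*(z*a)))) -> (((3*(y*y))*(4*a))+(((3*y)*(4*a))+(15*(4*a))))

Answer: (((3*(y*y))*(4*a))+(((3*y)*(4*a))+(15*(4*a))))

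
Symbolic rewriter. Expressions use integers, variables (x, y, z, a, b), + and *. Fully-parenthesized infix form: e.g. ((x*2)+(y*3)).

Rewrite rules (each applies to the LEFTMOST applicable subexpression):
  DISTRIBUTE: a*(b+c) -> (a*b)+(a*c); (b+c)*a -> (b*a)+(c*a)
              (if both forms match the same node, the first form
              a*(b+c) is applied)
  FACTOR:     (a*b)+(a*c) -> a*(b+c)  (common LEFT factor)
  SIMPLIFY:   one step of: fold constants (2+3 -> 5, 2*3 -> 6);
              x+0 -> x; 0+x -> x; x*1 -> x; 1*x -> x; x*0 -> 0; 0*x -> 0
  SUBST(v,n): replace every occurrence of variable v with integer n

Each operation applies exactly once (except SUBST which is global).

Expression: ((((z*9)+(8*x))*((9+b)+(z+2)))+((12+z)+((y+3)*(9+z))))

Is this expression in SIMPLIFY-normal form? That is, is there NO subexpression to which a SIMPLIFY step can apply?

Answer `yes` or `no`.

Expression: ((((z*9)+(8*x))*((9+b)+(z+2)))+((12+z)+((y+3)*(9+z))))
Scanning for simplifiable subexpressions (pre-order)...
  at root: ((((z*9)+(8*x))*((9+b)+(z+2)))+((12+z)+((y+3)*(9+z)))) (not simplifiable)
  at L: (((z*9)+(8*x))*((9+b)+(z+2))) (not simplifiable)
  at LL: ((z*9)+(8*x)) (not simplifiable)
  at LLL: (z*9) (not simplifiable)
  at LLR: (8*x) (not simplifiable)
  at LR: ((9+b)+(z+2)) (not simplifiable)
  at LRL: (9+b) (not simplifiable)
  at LRR: (z+2) (not simplifiable)
  at R: ((12+z)+((y+3)*(9+z))) (not simplifiable)
  at RL: (12+z) (not simplifiable)
  at RR: ((y+3)*(9+z)) (not simplifiable)
  at RRL: (y+3) (not simplifiable)
  at RRR: (9+z) (not simplifiable)
Result: no simplifiable subexpression found -> normal form.

Answer: yes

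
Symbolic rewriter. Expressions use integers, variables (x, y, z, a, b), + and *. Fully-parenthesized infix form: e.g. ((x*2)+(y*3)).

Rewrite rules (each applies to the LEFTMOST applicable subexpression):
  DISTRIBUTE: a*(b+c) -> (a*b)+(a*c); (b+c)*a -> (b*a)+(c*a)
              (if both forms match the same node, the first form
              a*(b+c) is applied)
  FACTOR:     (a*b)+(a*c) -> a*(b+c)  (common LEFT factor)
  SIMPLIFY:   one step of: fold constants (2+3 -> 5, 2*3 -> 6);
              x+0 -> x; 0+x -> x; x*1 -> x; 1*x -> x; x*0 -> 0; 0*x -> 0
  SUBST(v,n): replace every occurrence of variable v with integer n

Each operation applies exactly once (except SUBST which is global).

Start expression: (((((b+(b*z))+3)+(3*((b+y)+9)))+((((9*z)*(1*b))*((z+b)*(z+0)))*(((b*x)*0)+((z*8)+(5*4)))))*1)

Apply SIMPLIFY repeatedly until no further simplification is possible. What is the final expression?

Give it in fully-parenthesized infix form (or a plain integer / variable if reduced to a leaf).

Answer: ((((b+(b*z))+3)+(3*((b+y)+9)))+((((9*z)*b)*((z+b)*z))*((z*8)+20)))

Derivation:
Start: (((((b+(b*z))+3)+(3*((b+y)+9)))+((((9*z)*(1*b))*((z+b)*(z+0)))*(((b*x)*0)+((z*8)+(5*4)))))*1)
Step 1: at root: (((((b+(b*z))+3)+(3*((b+y)+9)))+((((9*z)*(1*b))*((z+b)*(z+0)))*(((b*x)*0)+((z*8)+(5*4)))))*1) -> ((((b+(b*z))+3)+(3*((b+y)+9)))+((((9*z)*(1*b))*((z+b)*(z+0)))*(((b*x)*0)+((z*8)+(5*4))))); overall: (((((b+(b*z))+3)+(3*((b+y)+9)))+((((9*z)*(1*b))*((z+b)*(z+0)))*(((b*x)*0)+((z*8)+(5*4)))))*1) -> ((((b+(b*z))+3)+(3*((b+y)+9)))+((((9*z)*(1*b))*((z+b)*(z+0)))*(((b*x)*0)+((z*8)+(5*4)))))
Step 2: at RLLR: (1*b) -> b; overall: ((((b+(b*z))+3)+(3*((b+y)+9)))+((((9*z)*(1*b))*((z+b)*(z+0)))*(((b*x)*0)+((z*8)+(5*4))))) -> ((((b+(b*z))+3)+(3*((b+y)+9)))+((((9*z)*b)*((z+b)*(z+0)))*(((b*x)*0)+((z*8)+(5*4)))))
Step 3: at RLRR: (z+0) -> z; overall: ((((b+(b*z))+3)+(3*((b+y)+9)))+((((9*z)*b)*((z+b)*(z+0)))*(((b*x)*0)+((z*8)+(5*4))))) -> ((((b+(b*z))+3)+(3*((b+y)+9)))+((((9*z)*b)*((z+b)*z))*(((b*x)*0)+((z*8)+(5*4)))))
Step 4: at RRL: ((b*x)*0) -> 0; overall: ((((b+(b*z))+3)+(3*((b+y)+9)))+((((9*z)*b)*((z+b)*z))*(((b*x)*0)+((z*8)+(5*4))))) -> ((((b+(b*z))+3)+(3*((b+y)+9)))+((((9*z)*b)*((z+b)*z))*(0+((z*8)+(5*4)))))
Step 5: at RR: (0+((z*8)+(5*4))) -> ((z*8)+(5*4)); overall: ((((b+(b*z))+3)+(3*((b+y)+9)))+((((9*z)*b)*((z+b)*z))*(0+((z*8)+(5*4))))) -> ((((b+(b*z))+3)+(3*((b+y)+9)))+((((9*z)*b)*((z+b)*z))*((z*8)+(5*4))))
Step 6: at RRR: (5*4) -> 20; overall: ((((b+(b*z))+3)+(3*((b+y)+9)))+((((9*z)*b)*((z+b)*z))*((z*8)+(5*4)))) -> ((((b+(b*z))+3)+(3*((b+y)+9)))+((((9*z)*b)*((z+b)*z))*((z*8)+20)))
Fixed point: ((((b+(b*z))+3)+(3*((b+y)+9)))+((((9*z)*b)*((z+b)*z))*((z*8)+20)))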